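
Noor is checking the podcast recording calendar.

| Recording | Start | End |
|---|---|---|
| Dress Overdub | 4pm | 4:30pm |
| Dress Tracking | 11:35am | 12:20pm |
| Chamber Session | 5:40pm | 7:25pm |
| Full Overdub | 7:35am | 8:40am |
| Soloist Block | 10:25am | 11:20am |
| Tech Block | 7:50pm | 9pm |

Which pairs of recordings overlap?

no overlapping pairs

Sorted by start: Full Overdub, Soloist Block, Dress Tracking, Dress Overdub, Chamber Session, Tech Block.
Soloist Block starts after Full Overdub ends; Full Overdub is clear from here.
Dress Tracking starts after Soloist Block ends; Soloist Block is clear from here.
Dress Overdub starts after Dress Tracking ends; Dress Tracking is clear from here.
Chamber Session starts after Dress Overdub ends; Dress Overdub is clear from here.
Tech Block starts after Chamber Session ends.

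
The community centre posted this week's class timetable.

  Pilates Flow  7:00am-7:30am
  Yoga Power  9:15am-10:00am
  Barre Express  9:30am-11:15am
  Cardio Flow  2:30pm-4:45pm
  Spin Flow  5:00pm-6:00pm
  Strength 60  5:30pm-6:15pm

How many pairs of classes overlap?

Check each pair: they overlap iff neither finishes before the other starts.
Sorted by start: Pilates Flow, Yoga Power, Barre Express, Cardio Flow, Spin Flow, Strength 60.
Yoga Power starts after Pilates Flow ends, so nothing later overlaps Pilates Flow either.
Barre Express starts before Yoga Power ends → Yoga Power and Barre Express overlap.
Cardio Flow starts after Yoga Power ends, so nothing later overlaps Yoga Power either.
Cardio Flow starts after Barre Express ends, so nothing later overlaps Barre Express either.
Spin Flow starts after Cardio Flow ends, so nothing later overlaps Cardio Flow either.
Strength 60 starts before Spin Flow ends → Spin Flow and Strength 60 overlap.
Overlapping pairs: Barre Express & Yoga Power, Spin Flow & Strength 60 — 2 in total.

2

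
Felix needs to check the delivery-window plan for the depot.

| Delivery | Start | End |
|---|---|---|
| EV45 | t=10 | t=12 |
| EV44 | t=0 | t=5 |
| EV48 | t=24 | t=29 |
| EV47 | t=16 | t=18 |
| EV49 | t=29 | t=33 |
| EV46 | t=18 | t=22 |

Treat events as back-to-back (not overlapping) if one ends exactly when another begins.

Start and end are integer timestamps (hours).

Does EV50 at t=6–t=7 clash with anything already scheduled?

No — it doesn't clash with anything

EV44: ends t=5 at or before EV50 starts t=6 → clear.
EV45: starts t=10 at or after EV50 ends t=7 → clear.
EV47: starts t=16 at or after EV50 ends t=7 → clear.
EV46: starts t=18 at or after EV50 ends t=7 → clear.
EV48: starts t=24 at or after EV50 ends t=7 → clear.
EV49: starts t=29 at or after EV50 ends t=7 → clear.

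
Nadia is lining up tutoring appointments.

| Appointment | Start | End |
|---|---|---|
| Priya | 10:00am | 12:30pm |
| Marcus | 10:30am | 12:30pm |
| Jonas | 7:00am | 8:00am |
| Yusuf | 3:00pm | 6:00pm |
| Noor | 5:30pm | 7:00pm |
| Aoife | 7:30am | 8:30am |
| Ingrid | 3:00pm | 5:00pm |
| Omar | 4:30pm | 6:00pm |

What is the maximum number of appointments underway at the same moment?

3

Walk through starts and ends in time order (an end at T is processed before a start at T):
7:00am start Jonas → 1
7:30am start Aoife → 2
8:00am end Jonas → 1
8:30am end Aoife → 0
10:00am start Priya → 1
10:30am start Marcus → 2
12:30pm end Marcus → 1
12:30pm end Priya → 0
3:00pm start Ingrid → 1
3:00pm start Yusuf → 2
4:30pm start Omar → 3
5:00pm end Ingrid → 2
5:30pm start Noor → 3
6:00pm end Omar → 2
6:00pm end Yusuf → 1
7:00pm end Noor → 0
Peak is 3, at 4:30pm (Ingrid, Omar, Yusuf).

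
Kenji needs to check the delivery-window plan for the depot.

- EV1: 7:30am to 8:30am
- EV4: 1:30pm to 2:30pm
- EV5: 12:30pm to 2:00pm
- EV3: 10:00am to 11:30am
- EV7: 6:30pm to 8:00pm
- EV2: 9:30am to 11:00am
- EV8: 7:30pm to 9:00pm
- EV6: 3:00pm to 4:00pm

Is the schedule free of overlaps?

Sorted by start: EV1, EV2, EV3, EV5, EV4, EV6, EV7, EV8.
EV2 starts after EV1 ends, so EV1 has no further overlaps.
EV3 starts before EV2 ends → EV2 and EV3 overlap.
That's a conflict, so the schedule is not conflict-free.

No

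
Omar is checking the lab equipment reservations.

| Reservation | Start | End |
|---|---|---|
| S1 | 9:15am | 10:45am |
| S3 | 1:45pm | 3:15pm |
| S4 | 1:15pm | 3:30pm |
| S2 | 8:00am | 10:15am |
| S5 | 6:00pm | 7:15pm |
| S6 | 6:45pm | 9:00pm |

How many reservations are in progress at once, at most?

2

Sort all start/end points and keep a running count:
8:00am start S2 → 1
9:15am start S1 → 2
10:15am end S2 → 1
10:45am end S1 → 0
1:15pm start S4 → 1
1:45pm start S3 → 2
3:15pm end S3 → 1
3:30pm end S4 → 0
6:00pm start S5 → 1
6:45pm start S6 → 2
7:15pm end S5 → 1
9:00pm end S6 → 0
Peak is 2, at 9:15am (S1, S2).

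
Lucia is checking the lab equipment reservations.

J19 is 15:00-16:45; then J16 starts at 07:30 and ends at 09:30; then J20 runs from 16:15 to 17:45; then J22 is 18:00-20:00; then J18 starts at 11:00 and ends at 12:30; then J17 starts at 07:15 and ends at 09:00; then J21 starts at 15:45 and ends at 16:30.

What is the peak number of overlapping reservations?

Sort all start/end points and keep a running count:
07:15 start J17 → 1
07:30 start J16 → 2
09:00 end J17 → 1
09:30 end J16 → 0
11:00 start J18 → 1
12:30 end J18 → 0
15:00 start J19 → 1
15:45 start J21 → 2
16:15 start J20 → 3
16:30 end J21 → 2
16:45 end J19 → 1
17:45 end J20 → 0
18:00 start J22 → 1
20:00 end J22 → 0
Peak is 3, at 16:15 (J19, J20, J21).

3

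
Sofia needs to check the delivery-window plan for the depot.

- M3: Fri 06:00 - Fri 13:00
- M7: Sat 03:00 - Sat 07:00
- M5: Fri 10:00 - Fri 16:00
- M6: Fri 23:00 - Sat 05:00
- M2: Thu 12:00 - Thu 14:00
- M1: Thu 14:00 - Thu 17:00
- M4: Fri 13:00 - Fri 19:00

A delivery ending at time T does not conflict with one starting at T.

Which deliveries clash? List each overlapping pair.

M3 & M5, M4 & M5, M6 & M7

Sorted by start: M2, M1, M3, M5, M4, M6, M7.
M1 starts exactly when M2 ends (back-to-back, no overlap), so M2 has no further overlaps.
M3 starts after M1 ends, so M1 has no further overlaps.
M5 starts before M3 ends → M3 and M5 overlap.
M4 starts exactly when M3 ends (back-to-back, no overlap), so M3 has no further overlaps.
M4 starts before M5 ends → M5 and M4 overlap.
M6 starts after M5 ends, so M5 has no further overlaps.
M6 starts after M4 ends, so M4 has no further overlaps.
M7 starts before M6 ends → M6 and M7 overlap.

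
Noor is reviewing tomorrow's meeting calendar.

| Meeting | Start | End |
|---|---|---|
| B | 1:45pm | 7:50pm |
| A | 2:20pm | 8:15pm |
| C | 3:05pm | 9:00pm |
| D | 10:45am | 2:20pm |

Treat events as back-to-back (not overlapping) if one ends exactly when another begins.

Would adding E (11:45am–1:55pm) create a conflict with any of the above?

Yes — it overlaps B, D

D: starts 10:45am before E ends 1:55pm, and ends 2:20pm after E starts 11:45am → overlap.
B: starts 1:45pm before E ends 1:55pm, and ends 7:50pm after E starts 11:45am → overlap.
A: starts 2:20pm at or after E ends 1:55pm → clear.
C: starts 3:05pm at or after E ends 1:55pm → clear.
E overlaps B, D.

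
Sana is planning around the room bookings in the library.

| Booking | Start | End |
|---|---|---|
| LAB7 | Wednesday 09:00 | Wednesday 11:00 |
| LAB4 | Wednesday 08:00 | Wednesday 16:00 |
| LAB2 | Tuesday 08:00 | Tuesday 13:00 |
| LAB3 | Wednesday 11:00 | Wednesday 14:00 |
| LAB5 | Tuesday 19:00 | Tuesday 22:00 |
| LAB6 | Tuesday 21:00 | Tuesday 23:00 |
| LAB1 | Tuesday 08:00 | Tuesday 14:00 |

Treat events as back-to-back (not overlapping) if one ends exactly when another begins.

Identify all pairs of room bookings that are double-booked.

Sorted by start: LAB1, LAB2, LAB5, LAB6, LAB4, LAB7, LAB3.
LAB2 starts before LAB1 ends → LAB1 and LAB2 overlap.
LAB5 starts after LAB1 ends — done with LAB1.
LAB5 starts after LAB2 ends — done with LAB2.
LAB6 starts before LAB5 ends → LAB5 and LAB6 overlap.
LAB4 starts after LAB5 ends — done with LAB5.
LAB4 starts after LAB6 ends — done with LAB6.
LAB7 starts before LAB4 ends → LAB4 and LAB7 overlap.
LAB3 starts before LAB4 ends → LAB4 and LAB3 overlap.
LAB3 starts exactly when LAB7 ends (back-to-back, no overlap).

LAB1 & LAB2, LAB3 & LAB4, LAB4 & LAB7, LAB5 & LAB6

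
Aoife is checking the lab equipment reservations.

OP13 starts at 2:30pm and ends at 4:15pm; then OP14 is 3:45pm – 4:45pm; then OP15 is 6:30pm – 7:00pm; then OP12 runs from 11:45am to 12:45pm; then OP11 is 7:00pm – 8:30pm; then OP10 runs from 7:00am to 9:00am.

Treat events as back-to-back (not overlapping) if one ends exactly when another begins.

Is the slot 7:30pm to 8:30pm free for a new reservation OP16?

No — it overlaps OP11

OP10: ends 9:00am at or before OP16 starts 7:30pm → clear.
OP12: ends 12:45pm at or before OP16 starts 7:30pm → clear.
OP13: ends 4:15pm at or before OP16 starts 7:30pm → clear.
OP14: ends 4:45pm at or before OP16 starts 7:30pm → clear.
OP15: ends 7:00pm at or before OP16 starts 7:30pm → clear.
OP11: starts 7:00pm before OP16 ends 8:30pm, and ends 8:30pm after OP16 starts 7:30pm → overlap.
OP16 overlaps OP11.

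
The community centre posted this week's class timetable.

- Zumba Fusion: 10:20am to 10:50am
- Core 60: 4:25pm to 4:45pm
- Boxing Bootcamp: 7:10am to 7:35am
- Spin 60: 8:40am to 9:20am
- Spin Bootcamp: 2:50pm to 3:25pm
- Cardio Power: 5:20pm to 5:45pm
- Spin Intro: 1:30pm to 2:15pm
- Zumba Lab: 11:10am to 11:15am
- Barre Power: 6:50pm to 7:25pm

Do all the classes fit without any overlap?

Sorted by start: Boxing Bootcamp, Spin 60, Zumba Fusion, Zumba Lab, Spin Intro, Spin Bootcamp, Core 60, Cardio Power, Barre Power.
Spin 60 starts after Boxing Bootcamp ends; Boxing Bootcamp is clear from here.
Zumba Fusion starts after Spin 60 ends; Spin 60 is clear from here.
Zumba Lab starts after Zumba Fusion ends; Zumba Fusion is clear from here.
Spin Intro starts after Zumba Lab ends; Zumba Lab is clear from here.
Spin Bootcamp starts after Spin Intro ends; Spin Intro is clear from here.
Core 60 starts after Spin Bootcamp ends; Spin Bootcamp is clear from here.
Cardio Power starts after Core 60 ends; Core 60 is clear from here.
Barre Power starts after Cardio Power ends.
Every pair is clear; the schedule has no overlaps.

Yes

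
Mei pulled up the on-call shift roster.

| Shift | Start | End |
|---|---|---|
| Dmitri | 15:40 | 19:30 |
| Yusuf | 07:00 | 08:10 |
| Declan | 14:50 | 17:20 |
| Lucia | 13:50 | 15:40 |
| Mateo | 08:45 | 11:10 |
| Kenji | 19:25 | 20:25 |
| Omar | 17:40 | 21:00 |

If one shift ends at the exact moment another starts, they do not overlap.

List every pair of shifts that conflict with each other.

Sorted by start: Yusuf, Mateo, Lucia, Declan, Dmitri, Omar, Kenji.
Mateo starts after Yusuf ends — done with Yusuf.
Lucia starts after Mateo ends — done with Mateo.
Declan starts before Lucia ends → Lucia and Declan overlap.
Dmitri starts exactly when Lucia ends (back-to-back, no overlap) — done with Lucia.
Dmitri starts before Declan ends → Declan and Dmitri overlap.
Omar starts after Declan ends — done with Declan.
Omar starts before Dmitri ends → Dmitri and Omar overlap.
Kenji starts before Dmitri ends → Dmitri and Kenji overlap.
Kenji starts before Omar ends → Omar and Kenji overlap.

Declan & Dmitri, Declan & Lucia, Dmitri & Kenji, Dmitri & Omar, Kenji & Omar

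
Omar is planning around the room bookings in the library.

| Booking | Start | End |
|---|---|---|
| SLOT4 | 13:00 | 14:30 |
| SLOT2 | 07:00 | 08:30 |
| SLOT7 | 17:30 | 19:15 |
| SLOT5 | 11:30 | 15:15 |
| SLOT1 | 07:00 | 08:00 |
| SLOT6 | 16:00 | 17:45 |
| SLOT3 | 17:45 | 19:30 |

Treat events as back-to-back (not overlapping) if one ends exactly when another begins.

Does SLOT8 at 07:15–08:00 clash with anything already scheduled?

SLOT1: starts 07:00 before SLOT8 ends 08:00, and ends 08:00 after SLOT8 starts 07:15 → overlap.
SLOT2: starts 07:00 before SLOT8 ends 08:00, and ends 08:30 after SLOT8 starts 07:15 → overlap.
SLOT5: starts 11:30 at or after SLOT8 ends 08:00 → clear.
SLOT4: starts 13:00 at or after SLOT8 ends 08:00 → clear.
SLOT6: starts 16:00 at or after SLOT8 ends 08:00 → clear.
SLOT7: starts 17:30 at or after SLOT8 ends 08:00 → clear.
SLOT3: starts 17:45 at or after SLOT8 ends 08:00 → clear.
SLOT8 overlaps SLOT1, SLOT2.

Yes — it overlaps SLOT1, SLOT2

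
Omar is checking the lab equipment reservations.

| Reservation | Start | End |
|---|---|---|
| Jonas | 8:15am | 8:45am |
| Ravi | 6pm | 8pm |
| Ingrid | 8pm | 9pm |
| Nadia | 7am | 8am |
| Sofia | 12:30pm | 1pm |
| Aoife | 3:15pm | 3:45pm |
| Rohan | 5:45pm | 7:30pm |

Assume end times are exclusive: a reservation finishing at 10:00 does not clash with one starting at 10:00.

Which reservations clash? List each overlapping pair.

Ravi & Rohan

Sorted by start: Nadia, Jonas, Sofia, Aoife, Rohan, Ravi, Ingrid.
Jonas starts after Nadia ends, so Nadia has no further overlaps.
Sofia starts after Jonas ends, so Jonas has no further overlaps.
Aoife starts after Sofia ends, so Sofia has no further overlaps.
Rohan starts after Aoife ends, so Aoife has no further overlaps.
Ravi starts before Rohan ends → Rohan and Ravi overlap.
Ingrid starts after Rohan ends.
Ingrid starts exactly when Ravi ends (back-to-back, no overlap).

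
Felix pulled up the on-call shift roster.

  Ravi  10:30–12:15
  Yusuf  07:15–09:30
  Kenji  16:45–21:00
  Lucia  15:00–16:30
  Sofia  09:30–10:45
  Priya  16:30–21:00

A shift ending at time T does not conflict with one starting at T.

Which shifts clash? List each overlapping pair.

Kenji & Priya, Ravi & Sofia

Check each pair: they overlap iff neither finishes before the other starts.
Sorted by start: Yusuf, Sofia, Ravi, Lucia, Priya, Kenji.
Sofia starts exactly when Yusuf ends (back-to-back, no overlap); Yusuf is clear from here.
Ravi starts before Sofia ends → Sofia and Ravi overlap.
Lucia starts after Sofia ends; Sofia is clear from here.
Lucia starts after Ravi ends; Ravi is clear from here.
Priya starts exactly when Lucia ends (back-to-back, no overlap); Lucia is clear from here.
Kenji starts before Priya ends → Priya and Kenji overlap.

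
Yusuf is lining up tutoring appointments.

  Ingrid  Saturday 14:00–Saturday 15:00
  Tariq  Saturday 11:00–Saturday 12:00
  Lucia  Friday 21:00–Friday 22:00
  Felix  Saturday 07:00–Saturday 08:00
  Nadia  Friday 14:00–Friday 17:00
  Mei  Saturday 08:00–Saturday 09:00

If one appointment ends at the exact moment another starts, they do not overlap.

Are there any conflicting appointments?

Sorted by start: Nadia, Lucia, Felix, Mei, Tariq, Ingrid.
Lucia starts after Nadia ends, so nothing later overlaps Nadia either.
Felix starts after Lucia ends, so nothing later overlaps Lucia either.
Mei starts exactly when Felix ends (back-to-back, no overlap), so nothing later overlaps Felix either.
Tariq starts after Mei ends, so nothing later overlaps Mei either.
Ingrid starts after Tariq ends.
Every pair is clear; the schedule has no overlaps.

No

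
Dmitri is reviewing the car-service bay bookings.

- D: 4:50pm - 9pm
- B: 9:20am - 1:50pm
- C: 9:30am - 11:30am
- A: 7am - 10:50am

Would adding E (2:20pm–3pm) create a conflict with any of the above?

No — it doesn't clash with anything

A: ends 10:50am at or before E starts 2:20pm → clear.
B: ends 1:50pm at or before E starts 2:20pm → clear.
C: ends 11:30am at or before E starts 2:20pm → clear.
D: starts 4:50pm at or after E ends 3pm → clear.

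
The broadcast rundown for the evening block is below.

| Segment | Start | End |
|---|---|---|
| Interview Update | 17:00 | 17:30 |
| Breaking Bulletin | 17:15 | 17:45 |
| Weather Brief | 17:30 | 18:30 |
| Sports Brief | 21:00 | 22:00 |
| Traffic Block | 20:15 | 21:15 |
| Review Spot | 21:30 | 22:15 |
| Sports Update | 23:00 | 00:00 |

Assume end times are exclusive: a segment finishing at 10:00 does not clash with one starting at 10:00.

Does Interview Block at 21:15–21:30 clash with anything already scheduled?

Interview Update: ends 17:30 at or before Interview Block starts 21:15 → clear.
Breaking Bulletin: ends 17:45 at or before Interview Block starts 21:15 → clear.
Weather Brief: ends 18:30 at or before Interview Block starts 21:15 → clear.
Traffic Block: ends 21:15 at or before Interview Block starts 21:15 → clear.
Sports Brief: starts 21:00 before Interview Block ends 21:30, and ends 22:00 after Interview Block starts 21:15 → overlap.
Review Spot: starts 21:30 at or after Interview Block ends 21:30 → clear.
Sports Update: starts 23:00 at or after Interview Block ends 21:30 → clear.
Interview Block overlaps Sports Brief.

Yes — it overlaps Sports Brief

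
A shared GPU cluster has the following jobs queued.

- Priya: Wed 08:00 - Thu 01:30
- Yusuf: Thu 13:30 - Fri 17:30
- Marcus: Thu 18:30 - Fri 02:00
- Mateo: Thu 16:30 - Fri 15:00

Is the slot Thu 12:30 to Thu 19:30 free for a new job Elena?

No — it overlaps Marcus, Mateo, Yusuf

Priya: ends Thu 01:30 at or before Elena starts Thu 12:30 → clear.
Yusuf: starts Thu 13:30 before Elena ends Thu 19:30, and ends Fri 17:30 after Elena starts Thu 12:30 → overlap.
Mateo: starts Thu 16:30 before Elena ends Thu 19:30, and ends Fri 15:00 after Elena starts Thu 12:30 → overlap.
Marcus: starts Thu 18:30 before Elena ends Thu 19:30, and ends Fri 02:00 after Elena starts Thu 12:30 → overlap.
Elena overlaps Yusuf, Marcus, Mateo.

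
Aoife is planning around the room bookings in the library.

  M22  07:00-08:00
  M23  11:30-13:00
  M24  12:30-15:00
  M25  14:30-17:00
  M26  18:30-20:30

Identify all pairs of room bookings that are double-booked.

Check each pair: they overlap iff neither finishes before the other starts.
Sorted by start: M22, M23, M24, M25, M26.
M23 starts after M22 ends — done with M22.
M24 starts before M23 ends → M23 and M24 overlap.
M25 starts after M23 ends — done with M23.
M25 starts before M24 ends → M24 and M25 overlap.
M26 starts after M24 ends.
M26 starts after M25 ends.

M23 & M24, M24 & M25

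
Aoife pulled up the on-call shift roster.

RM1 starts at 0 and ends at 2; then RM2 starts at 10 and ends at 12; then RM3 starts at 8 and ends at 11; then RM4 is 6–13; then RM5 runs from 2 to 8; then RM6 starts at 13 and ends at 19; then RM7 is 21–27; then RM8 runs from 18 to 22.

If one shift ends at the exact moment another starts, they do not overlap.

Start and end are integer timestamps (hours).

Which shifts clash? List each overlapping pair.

Check each pair: they overlap iff neither finishes before the other starts.
Sorted by start: RM1, RM5, RM4, RM3, RM2, RM6, RM8, RM7.
RM5 starts exactly when RM1 ends (back-to-back, no overlap); RM1 is clear from here.
RM4 starts before RM5 ends → RM5 and RM4 overlap.
RM3 starts exactly when RM5 ends (back-to-back, no overlap); RM5 is clear from here.
RM3 starts before RM4 ends → RM4 and RM3 overlap.
RM2 starts before RM4 ends → RM4 and RM2 overlap.
RM6 starts exactly when RM4 ends (back-to-back, no overlap); RM4 is clear from here.
RM2 starts before RM3 ends → RM3 and RM2 overlap.
RM6 starts after RM3 ends; RM3 is clear from here.
RM6 starts after RM2 ends; RM2 is clear from here.
RM8 starts before RM6 ends → RM6 and RM8 overlap.
RM7 starts after RM6 ends.
RM7 starts before RM8 ends → RM8 and RM7 overlap.

RM2 & RM3, RM2 & RM4, RM3 & RM4, RM4 & RM5, RM6 & RM8, RM7 & RM8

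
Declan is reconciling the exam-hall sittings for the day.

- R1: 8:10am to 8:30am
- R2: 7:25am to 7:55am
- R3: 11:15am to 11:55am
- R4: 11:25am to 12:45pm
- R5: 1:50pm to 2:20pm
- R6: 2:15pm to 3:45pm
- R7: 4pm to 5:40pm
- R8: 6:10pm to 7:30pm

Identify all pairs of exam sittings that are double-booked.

Sorted by start: R2, R1, R3, R4, R5, R6, R7, R8.
R1 starts after R2 ends, so R2 has no further overlaps.
R3 starts after R1 ends, so R1 has no further overlaps.
R4 starts before R3 ends → R3 and R4 overlap.
R5 starts after R3 ends, so R3 has no further overlaps.
R5 starts after R4 ends, so R4 has no further overlaps.
R6 starts before R5 ends → R5 and R6 overlap.
R7 starts after R5 ends, so R5 has no further overlaps.
R7 starts after R6 ends, so R6 has no further overlaps.
R8 starts after R7 ends.

R3 & R4, R5 & R6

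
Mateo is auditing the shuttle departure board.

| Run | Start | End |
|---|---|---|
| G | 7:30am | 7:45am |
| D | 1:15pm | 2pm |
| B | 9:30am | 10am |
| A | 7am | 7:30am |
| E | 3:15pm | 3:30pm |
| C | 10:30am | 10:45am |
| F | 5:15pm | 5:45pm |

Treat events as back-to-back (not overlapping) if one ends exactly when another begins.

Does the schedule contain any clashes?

No

Sorted by start: A, G, B, C, D, E, F.
G starts exactly when A ends (back-to-back, no overlap), so A has no further overlaps.
B starts after G ends, so G has no further overlaps.
C starts after B ends, so B has no further overlaps.
D starts after C ends, so C has no further overlaps.
E starts after D ends, so D has no further overlaps.
F starts after E ends.
Every pair is clear; the schedule has no overlaps.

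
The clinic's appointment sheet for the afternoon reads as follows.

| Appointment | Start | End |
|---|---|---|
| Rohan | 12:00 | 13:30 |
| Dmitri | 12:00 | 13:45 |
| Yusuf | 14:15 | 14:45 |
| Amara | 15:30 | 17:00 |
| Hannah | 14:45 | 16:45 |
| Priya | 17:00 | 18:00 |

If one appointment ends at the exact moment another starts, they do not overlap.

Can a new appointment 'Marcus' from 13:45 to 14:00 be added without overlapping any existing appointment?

Rohan: ends 13:30 at or before Marcus starts 13:45 → clear.
Dmitri: ends 13:45 at or before Marcus starts 13:45 → clear.
Yusuf: starts 14:15 at or after Marcus ends 14:00 → clear.
Hannah: starts 14:45 at or after Marcus ends 14:00 → clear.
Amara: starts 15:30 at or after Marcus ends 14:00 → clear.
Priya: starts 17:00 at or after Marcus ends 14:00 → clear.

Yes — the slot is free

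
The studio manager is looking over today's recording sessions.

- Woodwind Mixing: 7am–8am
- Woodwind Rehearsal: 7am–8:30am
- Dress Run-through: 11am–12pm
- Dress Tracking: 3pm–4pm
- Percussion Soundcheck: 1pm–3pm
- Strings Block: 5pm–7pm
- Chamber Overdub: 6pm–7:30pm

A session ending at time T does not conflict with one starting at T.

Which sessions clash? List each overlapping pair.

Check each pair: they overlap iff neither finishes before the other starts.
Sorted by start: Woodwind Mixing, Woodwind Rehearsal, Dress Run-through, Percussion Soundcheck, Dress Tracking, Strings Block, Chamber Overdub.
Woodwind Rehearsal starts before Woodwind Mixing ends → Woodwind Mixing and Woodwind Rehearsal overlap.
Dress Run-through starts after Woodwind Mixing ends, so nothing later overlaps Woodwind Mixing either.
Dress Run-through starts after Woodwind Rehearsal ends, so nothing later overlaps Woodwind Rehearsal either.
Percussion Soundcheck starts after Dress Run-through ends, so nothing later overlaps Dress Run-through either.
Dress Tracking starts exactly when Percussion Soundcheck ends (back-to-back, no overlap), so nothing later overlaps Percussion Soundcheck either.
Strings Block starts after Dress Tracking ends, so nothing later overlaps Dress Tracking either.
Chamber Overdub starts before Strings Block ends → Strings Block and Chamber Overdub overlap.

Chamber Overdub & Strings Block, Woodwind Mixing & Woodwind Rehearsal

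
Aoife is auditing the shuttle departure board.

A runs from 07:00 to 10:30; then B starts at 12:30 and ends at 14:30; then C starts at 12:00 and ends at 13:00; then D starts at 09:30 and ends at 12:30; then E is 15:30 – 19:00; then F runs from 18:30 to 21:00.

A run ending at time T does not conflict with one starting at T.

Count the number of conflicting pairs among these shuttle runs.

4

Sorted by start: A, D, C, B, E, F.
D starts before A ends → A and D overlap.
C starts after A ends — done with A.
C starts before D ends → D and C overlap.
B starts exactly when D ends (back-to-back, no overlap) — done with D.
B starts before C ends → C and B overlap.
E starts after C ends — done with C.
E starts after B ends — done with B.
F starts before E ends → E and F overlap.
Overlapping pairs: A & D, B & C, C & D, E & F — 4 in total.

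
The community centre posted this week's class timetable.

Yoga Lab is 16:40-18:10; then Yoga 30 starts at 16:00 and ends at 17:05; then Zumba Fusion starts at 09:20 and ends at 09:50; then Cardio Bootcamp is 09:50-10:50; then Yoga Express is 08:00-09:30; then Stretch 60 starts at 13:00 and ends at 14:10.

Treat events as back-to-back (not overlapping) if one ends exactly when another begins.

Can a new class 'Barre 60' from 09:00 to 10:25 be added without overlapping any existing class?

Yoga Express: starts 08:00 before Barre 60 ends 10:25, and ends 09:30 after Barre 60 starts 09:00 → overlap.
Zumba Fusion: starts 09:20 before Barre 60 ends 10:25, and ends 09:50 after Barre 60 starts 09:00 → overlap.
Cardio Bootcamp: starts 09:50 before Barre 60 ends 10:25, and ends 10:50 after Barre 60 starts 09:00 → overlap.
Stretch 60: starts 13:00 at or after Barre 60 ends 10:25 → clear.
Yoga 30: starts 16:00 at or after Barre 60 ends 10:25 → clear.
Yoga Lab: starts 16:40 at or after Barre 60 ends 10:25 → clear.
Barre 60 overlaps Yoga Express, Zumba Fusion, Cardio Bootcamp.

No — it overlaps Cardio Bootcamp, Yoga Express, Zumba Fusion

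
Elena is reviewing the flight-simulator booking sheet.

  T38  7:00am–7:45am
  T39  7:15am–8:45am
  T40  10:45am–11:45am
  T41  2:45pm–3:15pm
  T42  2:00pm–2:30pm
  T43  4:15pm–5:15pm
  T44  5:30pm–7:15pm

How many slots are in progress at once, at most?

Sort all start/end points and keep a running count:
7:00am start T38 → 1
7:15am start T39 → 2
7:45am end T38 → 1
8:45am end T39 → 0
10:45am start T40 → 1
11:45am end T40 → 0
2:00pm start T42 → 1
2:30pm end T42 → 0
2:45pm start T41 → 1
3:15pm end T41 → 0
4:15pm start T43 → 1
5:15pm end T43 → 0
5:30pm start T44 → 1
7:15pm end T44 → 0
Peak is 2, at 7:15am (T38, T39).

2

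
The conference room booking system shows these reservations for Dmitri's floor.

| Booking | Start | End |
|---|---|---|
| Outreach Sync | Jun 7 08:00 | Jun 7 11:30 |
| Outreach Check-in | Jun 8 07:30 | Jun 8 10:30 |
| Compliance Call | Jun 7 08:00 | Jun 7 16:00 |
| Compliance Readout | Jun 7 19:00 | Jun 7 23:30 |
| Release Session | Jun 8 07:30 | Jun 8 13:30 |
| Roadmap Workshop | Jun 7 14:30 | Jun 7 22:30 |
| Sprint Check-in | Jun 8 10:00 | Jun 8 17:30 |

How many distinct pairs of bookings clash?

6

Sorted by start: Outreach Sync, Compliance Call, Roadmap Workshop, Compliance Readout, Outreach Check-in, Release Session, Sprint Check-in.
Compliance Call starts before Outreach Sync ends → Outreach Sync and Compliance Call overlap.
Roadmap Workshop starts after Outreach Sync ends, so Outreach Sync has no further overlaps.
Roadmap Workshop starts before Compliance Call ends → Compliance Call and Roadmap Workshop overlap.
Compliance Readout starts after Compliance Call ends, so Compliance Call has no further overlaps.
Compliance Readout starts before Roadmap Workshop ends → Roadmap Workshop and Compliance Readout overlap.
Outreach Check-in starts after Roadmap Workshop ends, so Roadmap Workshop has no further overlaps.
Outreach Check-in starts after Compliance Readout ends, so Compliance Readout has no further overlaps.
Release Session starts before Outreach Check-in ends → Outreach Check-in and Release Session overlap.
Sprint Check-in starts before Outreach Check-in ends → Outreach Check-in and Sprint Check-in overlap.
Sprint Check-in starts before Release Session ends → Release Session and Sprint Check-in overlap.
Overlapping pairs: Compliance Call & Outreach Sync, Compliance Call & Roadmap Workshop, Compliance Readout & Roadmap Workshop, Outreach Check-in & Release Session, Outreach Check-in & Sprint Check-in, Release Session & Sprint Check-in — 6 in total.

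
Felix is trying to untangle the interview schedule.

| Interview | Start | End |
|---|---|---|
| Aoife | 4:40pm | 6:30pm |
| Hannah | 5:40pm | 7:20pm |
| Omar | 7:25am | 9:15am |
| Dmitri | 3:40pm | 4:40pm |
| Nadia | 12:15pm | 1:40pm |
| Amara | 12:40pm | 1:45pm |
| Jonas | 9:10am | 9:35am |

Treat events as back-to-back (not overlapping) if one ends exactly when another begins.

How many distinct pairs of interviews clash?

3

Check each pair: they overlap iff neither finishes before the other starts.
Sorted by start: Omar, Jonas, Nadia, Amara, Dmitri, Aoife, Hannah.
Jonas starts before Omar ends → Omar and Jonas overlap.
Nadia starts after Omar ends, so nothing later overlaps Omar either.
Nadia starts after Jonas ends, so nothing later overlaps Jonas either.
Amara starts before Nadia ends → Nadia and Amara overlap.
Dmitri starts after Nadia ends, so nothing later overlaps Nadia either.
Dmitri starts after Amara ends, so nothing later overlaps Amara either.
Aoife starts exactly when Dmitri ends (back-to-back, no overlap), so nothing later overlaps Dmitri either.
Hannah starts before Aoife ends → Aoife and Hannah overlap.
Overlapping pairs: Amara & Nadia, Aoife & Hannah, Jonas & Omar — 3 in total.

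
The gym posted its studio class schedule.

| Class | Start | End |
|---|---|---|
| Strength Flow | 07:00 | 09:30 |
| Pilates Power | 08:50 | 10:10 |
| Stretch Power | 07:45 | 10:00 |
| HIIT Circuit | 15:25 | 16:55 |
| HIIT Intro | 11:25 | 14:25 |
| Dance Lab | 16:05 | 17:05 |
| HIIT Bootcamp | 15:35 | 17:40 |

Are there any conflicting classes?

Sorted by start: Strength Flow, Stretch Power, Pilates Power, HIIT Intro, HIIT Circuit, HIIT Bootcamp, Dance Lab.
Stretch Power starts before Strength Flow ends → Strength Flow and Stretch Power overlap.
That's a conflict, so the schedule is not conflict-free.

Yes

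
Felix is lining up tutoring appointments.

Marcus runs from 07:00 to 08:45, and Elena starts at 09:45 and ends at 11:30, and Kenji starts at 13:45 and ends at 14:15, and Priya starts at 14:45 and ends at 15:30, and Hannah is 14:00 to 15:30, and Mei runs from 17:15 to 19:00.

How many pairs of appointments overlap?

2

Check each pair: they overlap iff neither finishes before the other starts.
Sorted by start: Marcus, Elena, Kenji, Hannah, Priya, Mei.
Elena starts after Marcus ends, so nothing later overlaps Marcus either.
Kenji starts after Elena ends, so nothing later overlaps Elena either.
Hannah starts before Kenji ends → Kenji and Hannah overlap.
Priya starts after Kenji ends, so nothing later overlaps Kenji either.
Priya starts before Hannah ends → Hannah and Priya overlap.
Mei starts after Hannah ends.
Mei starts after Priya ends.
Overlapping pairs: Hannah & Kenji, Hannah & Priya — 2 in total.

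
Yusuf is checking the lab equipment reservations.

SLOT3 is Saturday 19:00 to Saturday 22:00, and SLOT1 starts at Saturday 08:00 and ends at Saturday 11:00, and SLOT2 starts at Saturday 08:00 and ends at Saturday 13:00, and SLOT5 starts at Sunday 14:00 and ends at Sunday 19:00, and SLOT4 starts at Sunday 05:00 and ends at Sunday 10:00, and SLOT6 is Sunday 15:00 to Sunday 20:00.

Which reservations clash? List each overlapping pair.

Two intervals overlap when each starts before the other ends.
Sorted by start: SLOT1, SLOT2, SLOT3, SLOT4, SLOT5, SLOT6.
SLOT2 starts before SLOT1 ends → SLOT1 and SLOT2 overlap.
SLOT3 starts after SLOT1 ends; SLOT1 is clear from here.
SLOT3 starts after SLOT2 ends; SLOT2 is clear from here.
SLOT4 starts after SLOT3 ends; SLOT3 is clear from here.
SLOT5 starts after SLOT4 ends; SLOT4 is clear from here.
SLOT6 starts before SLOT5 ends → SLOT5 and SLOT6 overlap.

SLOT1 & SLOT2, SLOT5 & SLOT6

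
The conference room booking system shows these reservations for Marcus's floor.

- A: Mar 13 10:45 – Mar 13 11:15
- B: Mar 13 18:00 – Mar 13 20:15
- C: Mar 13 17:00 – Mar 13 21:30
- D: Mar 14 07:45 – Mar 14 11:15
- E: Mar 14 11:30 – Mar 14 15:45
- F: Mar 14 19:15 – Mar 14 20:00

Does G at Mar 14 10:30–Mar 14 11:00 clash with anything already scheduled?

A: ends Mar 13 11:15 at or before G starts Mar 14 10:30 → clear.
C: ends Mar 13 21:30 at or before G starts Mar 14 10:30 → clear.
B: ends Mar 13 20:15 at or before G starts Mar 14 10:30 → clear.
D: starts Mar 14 07:45 before G ends Mar 14 11:00, and ends Mar 14 11:15 after G starts Mar 14 10:30 → overlap.
E: starts Mar 14 11:30 at or after G ends Mar 14 11:00 → clear.
F: starts Mar 14 19:15 at or after G ends Mar 14 11:00 → clear.
G overlaps D.

Yes — it overlaps D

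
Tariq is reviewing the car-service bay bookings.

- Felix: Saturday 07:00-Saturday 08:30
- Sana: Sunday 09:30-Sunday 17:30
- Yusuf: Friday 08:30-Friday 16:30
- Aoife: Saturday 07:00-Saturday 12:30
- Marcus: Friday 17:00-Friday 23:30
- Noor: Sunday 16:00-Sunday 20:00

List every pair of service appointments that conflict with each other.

Sorted by start: Yusuf, Marcus, Felix, Aoife, Sana, Noor.
Marcus starts after Yusuf ends, so nothing later overlaps Yusuf either.
Felix starts after Marcus ends, so nothing later overlaps Marcus either.
Aoife starts before Felix ends → Felix and Aoife overlap.
Sana starts after Felix ends, so nothing later overlaps Felix either.
Sana starts after Aoife ends, so nothing later overlaps Aoife either.
Noor starts before Sana ends → Sana and Noor overlap.

Aoife & Felix, Noor & Sana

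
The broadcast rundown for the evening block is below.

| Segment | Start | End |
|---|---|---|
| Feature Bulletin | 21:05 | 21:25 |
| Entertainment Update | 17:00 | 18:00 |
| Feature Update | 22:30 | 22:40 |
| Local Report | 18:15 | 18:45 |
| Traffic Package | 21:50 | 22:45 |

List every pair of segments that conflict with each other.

Feature Update & Traffic Package

Sorted by start: Entertainment Update, Local Report, Feature Bulletin, Traffic Package, Feature Update.
Local Report starts after Entertainment Update ends, so Entertainment Update has no further overlaps.
Feature Bulletin starts after Local Report ends, so Local Report has no further overlaps.
Traffic Package starts after Feature Bulletin ends, so Feature Bulletin has no further overlaps.
Feature Update starts before Traffic Package ends → Traffic Package and Feature Update overlap.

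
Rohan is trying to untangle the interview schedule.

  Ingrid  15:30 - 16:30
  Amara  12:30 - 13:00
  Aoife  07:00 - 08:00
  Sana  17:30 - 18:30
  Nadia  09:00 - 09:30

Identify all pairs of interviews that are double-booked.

Check each pair: they overlap iff neither finishes before the other starts.
Sorted by start: Aoife, Nadia, Amara, Ingrid, Sana.
Nadia starts after Aoife ends, so nothing later overlaps Aoife either.
Amara starts after Nadia ends, so nothing later overlaps Nadia either.
Ingrid starts after Amara ends, so nothing later overlaps Amara either.
Sana starts after Ingrid ends.

no conflicts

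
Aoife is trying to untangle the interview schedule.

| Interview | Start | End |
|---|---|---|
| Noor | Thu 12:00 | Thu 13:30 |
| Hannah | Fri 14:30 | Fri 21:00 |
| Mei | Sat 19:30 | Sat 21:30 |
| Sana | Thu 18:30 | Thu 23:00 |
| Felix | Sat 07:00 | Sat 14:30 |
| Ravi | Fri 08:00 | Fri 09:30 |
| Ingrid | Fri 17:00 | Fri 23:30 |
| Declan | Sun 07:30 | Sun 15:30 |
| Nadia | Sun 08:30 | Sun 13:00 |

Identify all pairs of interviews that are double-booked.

Sorted by start: Noor, Sana, Ravi, Hannah, Ingrid, Felix, Mei, Declan, Nadia.
Sana starts after Noor ends, so Noor has no further overlaps.
Ravi starts after Sana ends, so Sana has no further overlaps.
Hannah starts after Ravi ends, so Ravi has no further overlaps.
Ingrid starts before Hannah ends → Hannah and Ingrid overlap.
Felix starts after Hannah ends, so Hannah has no further overlaps.
Felix starts after Ingrid ends, so Ingrid has no further overlaps.
Mei starts after Felix ends, so Felix has no further overlaps.
Declan starts after Mei ends, so Mei has no further overlaps.
Nadia starts before Declan ends → Declan and Nadia overlap.

Declan & Nadia, Hannah & Ingrid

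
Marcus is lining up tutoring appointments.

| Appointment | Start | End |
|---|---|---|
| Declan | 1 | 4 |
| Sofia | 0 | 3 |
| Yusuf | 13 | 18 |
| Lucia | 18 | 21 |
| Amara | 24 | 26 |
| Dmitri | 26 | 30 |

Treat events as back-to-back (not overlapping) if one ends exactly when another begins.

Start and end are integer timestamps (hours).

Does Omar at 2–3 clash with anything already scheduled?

Sofia: starts 0 before Omar ends 3, and ends 3 after Omar starts 2 → overlap.
Declan: starts 1 before Omar ends 3, and ends 4 after Omar starts 2 → overlap.
Yusuf: starts 13 at or after Omar ends 3 → clear.
Lucia: starts 18 at or after Omar ends 3 → clear.
Amara: starts 24 at or after Omar ends 3 → clear.
Dmitri: starts 26 at or after Omar ends 3 → clear.
Omar overlaps Declan, Sofia.

Yes — it overlaps Declan, Sofia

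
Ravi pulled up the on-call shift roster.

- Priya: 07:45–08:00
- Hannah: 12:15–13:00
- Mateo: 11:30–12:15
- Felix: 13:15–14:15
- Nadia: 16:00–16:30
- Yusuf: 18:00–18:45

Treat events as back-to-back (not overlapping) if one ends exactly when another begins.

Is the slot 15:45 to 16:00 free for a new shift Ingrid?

Yes — the slot is free

Priya: ends 08:00 at or before Ingrid starts 15:45 → clear.
Mateo: ends 12:15 at or before Ingrid starts 15:45 → clear.
Hannah: ends 13:00 at or before Ingrid starts 15:45 → clear.
Felix: ends 14:15 at or before Ingrid starts 15:45 → clear.
Nadia: starts 16:00 at or after Ingrid ends 16:00 → clear.
Yusuf: starts 18:00 at or after Ingrid ends 16:00 → clear.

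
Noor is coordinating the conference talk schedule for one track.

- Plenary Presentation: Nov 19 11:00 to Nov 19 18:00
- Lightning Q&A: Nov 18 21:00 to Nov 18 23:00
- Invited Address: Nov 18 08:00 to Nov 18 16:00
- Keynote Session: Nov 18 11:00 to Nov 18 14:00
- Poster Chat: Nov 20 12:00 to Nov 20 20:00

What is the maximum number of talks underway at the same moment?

2

Walk through starts and ends in time order (an end at T is processed before a start at T):
Nov 18 08:00 start Invited Address → 1
Nov 18 11:00 start Keynote Session → 2
Nov 18 14:00 end Keynote Session → 1
Nov 18 16:00 end Invited Address → 0
Nov 18 21:00 start Lightning Q&A → 1
Nov 18 23:00 end Lightning Q&A → 0
Nov 19 11:00 start Plenary Presentation → 1
Nov 19 18:00 end Plenary Presentation → 0
Nov 20 12:00 start Poster Chat → 1
Nov 20 20:00 end Poster Chat → 0
Peak is 2, at Nov 18 11:00 (Invited Address, Keynote Session).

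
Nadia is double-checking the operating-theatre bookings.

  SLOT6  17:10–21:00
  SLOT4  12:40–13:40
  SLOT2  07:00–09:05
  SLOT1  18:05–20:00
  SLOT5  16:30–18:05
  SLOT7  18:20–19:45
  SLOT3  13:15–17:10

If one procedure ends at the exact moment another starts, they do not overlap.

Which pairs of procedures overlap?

SLOT1 & SLOT6, SLOT1 & SLOT7, SLOT3 & SLOT4, SLOT3 & SLOT5, SLOT5 & SLOT6, SLOT6 & SLOT7

Two intervals overlap when each starts before the other ends.
Sorted by start: SLOT2, SLOT4, SLOT3, SLOT5, SLOT6, SLOT1, SLOT7.
SLOT4 starts after SLOT2 ends — done with SLOT2.
SLOT3 starts before SLOT4 ends → SLOT4 and SLOT3 overlap.
SLOT5 starts after SLOT4 ends — done with SLOT4.
SLOT5 starts before SLOT3 ends → SLOT3 and SLOT5 overlap.
SLOT6 starts exactly when SLOT3 ends (back-to-back, no overlap) — done with SLOT3.
SLOT6 starts before SLOT5 ends → SLOT5 and SLOT6 overlap.
SLOT1 starts exactly when SLOT5 ends (back-to-back, no overlap) — done with SLOT5.
SLOT1 starts before SLOT6 ends → SLOT6 and SLOT1 overlap.
SLOT7 starts before SLOT6 ends → SLOT6 and SLOT7 overlap.
SLOT7 starts before SLOT1 ends → SLOT1 and SLOT7 overlap.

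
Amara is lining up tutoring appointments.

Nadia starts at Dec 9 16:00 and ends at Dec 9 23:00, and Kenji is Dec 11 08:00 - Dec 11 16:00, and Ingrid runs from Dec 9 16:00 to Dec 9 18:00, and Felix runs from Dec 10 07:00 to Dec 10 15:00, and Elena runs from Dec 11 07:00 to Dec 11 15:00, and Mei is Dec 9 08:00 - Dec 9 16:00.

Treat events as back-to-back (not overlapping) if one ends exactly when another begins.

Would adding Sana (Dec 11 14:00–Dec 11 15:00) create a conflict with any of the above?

Mei: ends Dec 9 16:00 at or before Sana starts Dec 11 14:00 → clear.
Nadia: ends Dec 9 23:00 at or before Sana starts Dec 11 14:00 → clear.
Ingrid: ends Dec 9 18:00 at or before Sana starts Dec 11 14:00 → clear.
Felix: ends Dec 10 15:00 at or before Sana starts Dec 11 14:00 → clear.
Elena: starts Dec 11 07:00 before Sana ends Dec 11 15:00, and ends Dec 11 15:00 after Sana starts Dec 11 14:00 → overlap.
Kenji: starts Dec 11 08:00 before Sana ends Dec 11 15:00, and ends Dec 11 16:00 after Sana starts Dec 11 14:00 → overlap.
Sana overlaps Kenji, Elena.

Yes — it overlaps Elena, Kenji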